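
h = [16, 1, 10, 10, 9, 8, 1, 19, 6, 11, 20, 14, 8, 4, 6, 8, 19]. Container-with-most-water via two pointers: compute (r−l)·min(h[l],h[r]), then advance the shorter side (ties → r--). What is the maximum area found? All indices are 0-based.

max area = 256

[0,16] min(16,19)*16=256 best=256 * → l++
[1,16] min(1,19)*15=15 best=256 → l++
[2,16] min(10,19)*14=140 best=256 → l++
[3,16] min(10,19)*13=130 best=256 → l++
[4,16] min(9,19)*12=108 best=256 → l++
[5,16] min(8,19)*11=88 best=256 → l++
[6,16] min(1,19)*10=10 best=256 → l++
[7,16] min(19,19)*9=171 best=256 → r--
[7,15] min(19,8)*8=64 best=256 → r--
[7,14] min(19,6)*7=42 best=256 → r--
[7,13] min(19,4)*6=24 best=256 → r--
[7,12] min(19,8)*5=40 best=256 → r--
[7,11] min(19,14)*4=56 best=256 → r--
[7,10] min(19,20)*3=57 best=256 → l++
[8,10] min(6,20)*2=12 best=256 → l++
[9,10] min(11,20)*1=11 best=256 → l++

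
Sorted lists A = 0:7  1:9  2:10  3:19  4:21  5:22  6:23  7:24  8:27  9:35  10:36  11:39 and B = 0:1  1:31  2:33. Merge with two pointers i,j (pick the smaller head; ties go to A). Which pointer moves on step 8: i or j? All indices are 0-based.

[i=0,j=0] A[i]=7>B[j]=1 take 1 → j++
[i=0,j=1] A[i]=7<=B[j]=31 take 7 → i++
[i=1,j=1] A[i]=9<=B[j]=31 take 9 → i++
[i=2,j=1] A[i]=10<=B[j]=31 take 10 → i++
[i=3,j=1] A[i]=19<=B[j]=31 take 19 → i++
[i=4,j=1] A[i]=21<=B[j]=31 take 21 → i++
[i=5,j=1] A[i]=22<=B[j]=31 take 22 → i++
[i=6,j=1] A[i]=23<=B[j]=31 take 23 → i++

i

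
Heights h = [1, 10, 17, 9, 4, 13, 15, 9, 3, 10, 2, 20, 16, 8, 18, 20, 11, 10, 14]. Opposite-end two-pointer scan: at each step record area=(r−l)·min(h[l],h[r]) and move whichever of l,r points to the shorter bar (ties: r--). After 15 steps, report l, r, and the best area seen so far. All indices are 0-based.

l=11, r=14, best area=224

[0,18] min(1,14)*18=18 best=18 * → l++
[1,18] min(10,14)*17=170 best=170 * → l++
[2,18] min(17,14)*16=224 best=224 * → r--
[2,17] min(17,10)*15=150 best=224 → r--
[2,16] min(17,11)*14=154 best=224 → r--
[2,15] min(17,20)*13=221 best=224 → l++
[3,15] min(9,20)*12=108 best=224 → l++
[4,15] min(4,20)*11=44 best=224 → l++
[5,15] min(13,20)*10=130 best=224 → l++
[6,15] min(15,20)*9=135 best=224 → l++
[7,15] min(9,20)*8=72 best=224 → l++
[8,15] min(3,20)*7=21 best=224 → l++
[9,15] min(10,20)*6=60 best=224 → l++
[10,15] min(2,20)*5=10 best=224 → l++
[11,15] min(20,20)*4=80 best=224 → r--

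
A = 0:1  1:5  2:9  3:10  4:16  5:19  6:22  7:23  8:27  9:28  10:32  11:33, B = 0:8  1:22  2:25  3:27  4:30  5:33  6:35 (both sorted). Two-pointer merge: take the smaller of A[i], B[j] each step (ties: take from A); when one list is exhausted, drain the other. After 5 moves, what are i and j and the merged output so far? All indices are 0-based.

i=4, j=1, merged so far=[1, 5, 8, 9, 10]

i=0 j=0: A[i]=1<=B[j]=8 take 1, i++
i=1 j=0: A[i]=5<=B[j]=8 take 5, i++
i=2 j=0: A[i]=9>B[j]=8 take 8, j++
i=2 j=1: A[i]=9<=B[j]=22 take 9, i++
i=3 j=1: A[i]=10<=B[j]=22 take 10, i++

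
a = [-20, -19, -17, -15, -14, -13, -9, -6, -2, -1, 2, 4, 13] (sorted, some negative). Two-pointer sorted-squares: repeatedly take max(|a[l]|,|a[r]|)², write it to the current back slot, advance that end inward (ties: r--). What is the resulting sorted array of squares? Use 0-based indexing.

l=0 r=12: |-20|>|13| out[12]=400, l++
l=1 r=12: |-19|>|13| out[11]=361, l++
l=2 r=12: |-17|>|13| out[10]=289, l++
l=3 r=12: |-15|>|13| out[9]=225, l++
l=4 r=12: |-14|>|13| out[8]=196, l++
l=5 r=12: |-13|<=|13| out[7]=169, r--
l=5 r=11: |-13|>|4| out[6]=169, l++
l=6 r=11: |-9|>|4| out[5]=81, l++
l=7 r=11: |-6|>|4| out[4]=36, l++
l=8 r=11: |-2|<=|4| out[3]=16, r--
l=8 r=10: |-2|<=|2| out[2]=4, r--
l=8 r=9: |-2|>|-1| out[1]=4, l++
l=9 r=9: |-1|<=|-1| out[0]=1, r--

[1, 4, 4, 16, 36, 81, 169, 169, 196, 225, 289, 361, 400]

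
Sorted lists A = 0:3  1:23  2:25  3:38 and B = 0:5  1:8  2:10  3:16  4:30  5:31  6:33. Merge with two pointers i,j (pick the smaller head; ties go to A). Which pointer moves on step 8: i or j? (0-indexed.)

j

[i=0,j=0] A[i]=3<=B[j]=5 take 3 → i++
[i=1,j=0] A[i]=23>B[j]=5 take 5 → j++
[i=1,j=1] A[i]=23>B[j]=8 take 8 → j++
[i=1,j=2] A[i]=23>B[j]=10 take 10 → j++
[i=1,j=3] A[i]=23>B[j]=16 take 16 → j++
[i=1,j=4] A[i]=23<=B[j]=30 take 23 → i++
[i=2,j=4] A[i]=25<=B[j]=30 take 25 → i++
[i=3,j=4] A[i]=38>B[j]=30 take 30 → j++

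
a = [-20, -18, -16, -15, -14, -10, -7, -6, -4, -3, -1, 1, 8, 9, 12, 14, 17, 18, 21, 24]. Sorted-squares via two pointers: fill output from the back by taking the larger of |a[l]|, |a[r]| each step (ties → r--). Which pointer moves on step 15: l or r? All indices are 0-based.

l=0 r=19: |-20|<=|24| out[19]=576, r--
l=0 r=18: |-20|<=|21| out[18]=441, r--
l=0 r=17: |-20|>|18| out[17]=400, l++
l=1 r=17: |-18|<=|18| out[16]=324, r--
l=1 r=16: |-18|>|17| out[15]=324, l++
l=2 r=16: |-16|<=|17| out[14]=289, r--
l=2 r=15: |-16|>|14| out[13]=256, l++
l=3 r=15: |-15|>|14| out[12]=225, l++
l=4 r=15: |-14|<=|14| out[11]=196, r--
l=4 r=14: |-14|>|12| out[10]=196, l++
l=5 r=14: |-10|<=|12| out[9]=144, r--
l=5 r=13: |-10|>|9| out[8]=100, l++
l=6 r=13: |-7|<=|9| out[7]=81, r--
l=6 r=12: |-7|<=|8| out[6]=64, r--
l=6 r=11: |-7|>|1| out[5]=49, l++

l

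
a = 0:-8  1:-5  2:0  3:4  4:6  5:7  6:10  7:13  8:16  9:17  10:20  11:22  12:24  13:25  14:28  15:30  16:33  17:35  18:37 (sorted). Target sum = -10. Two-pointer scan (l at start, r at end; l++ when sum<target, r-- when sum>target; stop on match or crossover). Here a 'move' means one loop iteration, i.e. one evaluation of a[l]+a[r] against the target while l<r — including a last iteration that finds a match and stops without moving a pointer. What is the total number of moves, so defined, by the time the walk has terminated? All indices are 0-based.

[0,18] -8+37=29 >-10 → r--
[0,17] -8+35=27 >-10 → r--
[0,16] -8+33=25 >-10 → r--
[0,15] -8+30=22 >-10 → r--
[0,14] -8+28=20 >-10 → r--
[0,13] -8+25=17 >-10 → r--
[0,12] -8+24=16 >-10 → r--
[0,11] -8+22=14 >-10 → r--
[0,10] -8+20=12 >-10 → r--
[0,9] -8+17=9 >-10 → r--
[0,8] -8+16=8 >-10 → r--
[0,7] -8+13=5 >-10 → r--
[0,6] -8+10=2 >-10 → r--
[0,5] -8+7=-1 >-10 → r--
[0,4] -8+6=-2 >-10 → r--
[0,3] -8+4=-4 >-10 → r--
[0,2] -8+0=-8 >-10 → r--
[0,1] -8+-5=-13 <-10 → l++

18 moves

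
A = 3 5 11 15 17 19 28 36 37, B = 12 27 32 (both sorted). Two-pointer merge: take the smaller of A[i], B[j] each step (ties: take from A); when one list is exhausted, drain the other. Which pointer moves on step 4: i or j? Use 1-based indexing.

j

[i=1,j=1] A[i]=3<=B[j]=12 take 3 → i++
[i=2,j=1] A[i]=5<=B[j]=12 take 5 → i++
[i=3,j=1] A[i]=11<=B[j]=12 take 11 → i++
[i=4,j=1] A[i]=15>B[j]=12 take 12 → j++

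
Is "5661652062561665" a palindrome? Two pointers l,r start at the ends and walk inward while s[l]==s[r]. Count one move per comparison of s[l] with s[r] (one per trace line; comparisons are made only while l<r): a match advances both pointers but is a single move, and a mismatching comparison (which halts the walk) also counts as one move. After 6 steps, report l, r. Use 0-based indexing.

[0,15] '5'=='5' → l++,r--
[1,14] '6'=='6' → l++,r--
[2,13] '6'=='6' → l++,r--
[3,12] '1'=='1' → l++,r--
[4,11] '6'=='6' → l++,r--
[5,10] '5'=='5' → l++,r--

l=6, r=9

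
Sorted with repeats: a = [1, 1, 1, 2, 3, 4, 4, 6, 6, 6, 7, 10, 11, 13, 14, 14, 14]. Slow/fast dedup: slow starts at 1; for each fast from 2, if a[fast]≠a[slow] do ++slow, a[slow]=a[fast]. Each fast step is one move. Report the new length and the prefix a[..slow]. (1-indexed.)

slow=1 fast=2: a[fast]=1=a[slow] dup, fast++
slow=1 fast=3: a[fast]=1=a[slow] dup, fast++
slow=1 fast=4: a[fast]=2≠a[slow]=1 write a[2]=2, slow++,fast++
slow=2 fast=5: a[fast]=3≠a[slow]=2 write a[3]=3, slow++,fast++
slow=3 fast=6: a[fast]=4≠a[slow]=3 write a[4]=4, slow++,fast++
slow=4 fast=7: a[fast]=4=a[slow] dup, fast++
slow=4 fast=8: a[fast]=6≠a[slow]=4 write a[5]=6, slow++,fast++
slow=5 fast=9: a[fast]=6=a[slow] dup, fast++
slow=5 fast=10: a[fast]=6=a[slow] dup, fast++
slow=5 fast=11: a[fast]=7≠a[slow]=6 write a[6]=7, slow++,fast++
slow=6 fast=12: a[fast]=10≠a[slow]=7 write a[7]=10, slow++,fast++
slow=7 fast=13: a[fast]=11≠a[slow]=10 write a[8]=11, slow++,fast++
slow=8 fast=14: a[fast]=13≠a[slow]=11 write a[9]=13, slow++,fast++
slow=9 fast=15: a[fast]=14≠a[slow]=13 write a[10]=14, slow++,fast++
slow=10 fast=16: a[fast]=14=a[slow] dup, fast++
slow=10 fast=17: a[fast]=14=a[slow] dup, fast++

length 10; prefix = [1, 2, 3, 4, 6, 7, 10, 11, 13, 14]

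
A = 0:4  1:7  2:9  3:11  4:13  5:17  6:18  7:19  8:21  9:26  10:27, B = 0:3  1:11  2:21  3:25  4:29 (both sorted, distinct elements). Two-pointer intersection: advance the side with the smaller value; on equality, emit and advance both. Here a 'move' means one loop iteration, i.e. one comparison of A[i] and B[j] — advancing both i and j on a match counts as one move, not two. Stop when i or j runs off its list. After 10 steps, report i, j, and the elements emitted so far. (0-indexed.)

i=9, j=3, emitted=[11, 21]

i=0 j=0: 4>3, j++
i=0 j=1: 4<11, i++
i=1 j=1: 7<11, i++
i=2 j=1: 9<11, i++
i=3 j=1: 11==11 emit, i++,j++
i=4 j=2: 13<21, i++
i=5 j=2: 17<21, i++
i=6 j=2: 18<21, i++
i=7 j=2: 19<21, i++
i=8 j=2: 21==21 emit, i++,j++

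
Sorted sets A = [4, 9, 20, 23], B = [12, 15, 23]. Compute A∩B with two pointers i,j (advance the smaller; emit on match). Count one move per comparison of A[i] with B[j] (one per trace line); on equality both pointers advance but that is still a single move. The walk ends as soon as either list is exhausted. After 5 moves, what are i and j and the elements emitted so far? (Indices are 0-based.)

i=3, j=2, emitted=[]

i=0 j=0: 4<12, i++
i=1 j=0: 9<12, i++
i=2 j=0: 20>12, j++
i=2 j=1: 20>15, j++
i=2 j=2: 20<23, i++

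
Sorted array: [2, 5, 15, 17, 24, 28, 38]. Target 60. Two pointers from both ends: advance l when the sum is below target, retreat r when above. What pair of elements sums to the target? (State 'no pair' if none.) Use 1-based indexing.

l=1 r=7: 2+38=40 <60, l++
l=2 r=7: 5+38=43 <60, l++
l=3 r=7: 15+38=53 <60, l++
l=4 r=7: 17+38=55 <60, l++
l=5 r=7: 24+38=62 >60, r--
l=5 r=6: 24+28=52 <60, l++

no pair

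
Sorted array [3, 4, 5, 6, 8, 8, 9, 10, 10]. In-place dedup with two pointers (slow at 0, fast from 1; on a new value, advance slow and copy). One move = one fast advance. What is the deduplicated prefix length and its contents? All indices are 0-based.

(s=0,f=1) a[fast]=4≠a[slow]=3 write a[1]=4 → slow++,fast++
(s=1,f=2) a[fast]=5≠a[slow]=4 write a[2]=5 → slow++,fast++
(s=2,f=3) a[fast]=6≠a[slow]=5 write a[3]=6 → slow++,fast++
(s=3,f=4) a[fast]=8≠a[slow]=6 write a[4]=8 → slow++,fast++
(s=4,f=5) a[fast]=8=a[slow] dup → fast++
(s=4,f=6) a[fast]=9≠a[slow]=8 write a[5]=9 → slow++,fast++
(s=5,f=7) a[fast]=10≠a[slow]=9 write a[6]=10 → slow++,fast++
(s=6,f=8) a[fast]=10=a[slow] dup → fast++

length 7; prefix = [3, 4, 5, 6, 8, 9, 10]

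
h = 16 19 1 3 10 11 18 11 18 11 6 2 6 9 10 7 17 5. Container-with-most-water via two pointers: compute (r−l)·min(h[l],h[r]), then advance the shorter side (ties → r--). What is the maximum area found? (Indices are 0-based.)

l=0 r=17: min(16,5)*17=85 best=85 *, r--
l=0 r=16: min(16,17)*16=256 best=256 *, l++
l=1 r=16: min(19,17)*15=255 best=256, r--
l=1 r=15: min(19,7)*14=98 best=256, r--
l=1 r=14: min(19,10)*13=130 best=256, r--
l=1 r=13: min(19,9)*12=108 best=256, r--
l=1 r=12: min(19,6)*11=66 best=256, r--
l=1 r=11: min(19,2)*10=20 best=256, r--
l=1 r=10: min(19,6)*9=54 best=256, r--
l=1 r=9: min(19,11)*8=88 best=256, r--
l=1 r=8: min(19,18)*7=126 best=256, r--
l=1 r=7: min(19,11)*6=66 best=256, r--
l=1 r=6: min(19,18)*5=90 best=256, r--
l=1 r=5: min(19,11)*4=44 best=256, r--
l=1 r=4: min(19,10)*3=30 best=256, r--
l=1 r=3: min(19,3)*2=6 best=256, r--
l=1 r=2: min(19,1)*1=1 best=256, r--

max area = 256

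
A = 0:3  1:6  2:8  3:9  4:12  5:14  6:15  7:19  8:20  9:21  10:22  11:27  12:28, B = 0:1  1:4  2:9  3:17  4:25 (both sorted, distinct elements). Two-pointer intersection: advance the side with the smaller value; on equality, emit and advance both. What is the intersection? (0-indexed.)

[i=0,j=0] 3>1 → j++
[i=0,j=1] 3<4 → i++
[i=1,j=1] 6>4 → j++
[i=1,j=2] 6<9 → i++
[i=2,j=2] 8<9 → i++
[i=3,j=2] 9==9 emit → i++,j++
[i=4,j=3] 12<17 → i++
[i=5,j=3] 14<17 → i++
[i=6,j=3] 15<17 → i++
[i=7,j=3] 19>17 → j++
[i=7,j=4] 19<25 → i++
[i=8,j=4] 20<25 → i++
[i=9,j=4] 21<25 → i++
[i=10,j=4] 22<25 → i++
[i=11,j=4] 27>25 → j++

intersection = [9]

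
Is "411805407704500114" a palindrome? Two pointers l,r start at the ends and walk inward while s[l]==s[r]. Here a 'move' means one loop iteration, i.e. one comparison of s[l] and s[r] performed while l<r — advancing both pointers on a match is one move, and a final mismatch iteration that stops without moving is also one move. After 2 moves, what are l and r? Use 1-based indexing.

l=3, r=16

[1,18] '4'=='4' → l++,r--
[2,17] '1'=='1' → l++,r--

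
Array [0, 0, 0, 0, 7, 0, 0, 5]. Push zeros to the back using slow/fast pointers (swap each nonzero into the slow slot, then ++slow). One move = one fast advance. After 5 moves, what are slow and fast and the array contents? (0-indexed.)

slow=1, fast=5, a=[7, 0, 0, 0, 0, 0, 0, 5]

slow=0 fast=0: a[fast]=0, fast++
slow=0 fast=1: a[fast]=0, fast++
slow=0 fast=2: a[fast]=0, fast++
slow=0 fast=3: a[fast]=0, fast++
slow=0 fast=4: a[fast]=7≠0 swap→a[0]=7, slow++,fast++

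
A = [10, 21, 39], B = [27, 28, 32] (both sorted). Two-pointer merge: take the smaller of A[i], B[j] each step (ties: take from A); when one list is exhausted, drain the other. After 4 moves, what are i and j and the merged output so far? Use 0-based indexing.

i=0 j=0: A[i]=10<=B[j]=27 take 10, i++
i=1 j=0: A[i]=21<=B[j]=27 take 21, i++
i=2 j=0: A[i]=39>B[j]=27 take 27, j++
i=2 j=1: A[i]=39>B[j]=28 take 28, j++

i=2, j=2, merged so far=[10, 21, 27, 28]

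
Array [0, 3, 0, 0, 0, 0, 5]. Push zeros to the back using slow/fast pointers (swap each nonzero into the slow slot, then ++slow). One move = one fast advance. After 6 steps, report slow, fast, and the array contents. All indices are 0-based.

(s=0,f=0) a[fast]=0 → fast++
(s=0,f=1) a[fast]=3≠0 swap→a[0]=3 → slow++,fast++
(s=1,f=2) a[fast]=0 → fast++
(s=1,f=3) a[fast]=0 → fast++
(s=1,f=4) a[fast]=0 → fast++
(s=1,f=5) a[fast]=0 → fast++

slow=1, fast=6, a=[3, 0, 0, 0, 0, 0, 5]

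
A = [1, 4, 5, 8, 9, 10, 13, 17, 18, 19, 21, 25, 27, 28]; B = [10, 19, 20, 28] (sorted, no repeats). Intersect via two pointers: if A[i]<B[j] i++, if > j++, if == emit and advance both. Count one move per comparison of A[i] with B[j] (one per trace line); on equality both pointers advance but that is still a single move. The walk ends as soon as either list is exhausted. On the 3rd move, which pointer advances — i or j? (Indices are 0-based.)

[i=0,j=0] 1<10 → i++
[i=1,j=0] 4<10 → i++
[i=2,j=0] 5<10 → i++

i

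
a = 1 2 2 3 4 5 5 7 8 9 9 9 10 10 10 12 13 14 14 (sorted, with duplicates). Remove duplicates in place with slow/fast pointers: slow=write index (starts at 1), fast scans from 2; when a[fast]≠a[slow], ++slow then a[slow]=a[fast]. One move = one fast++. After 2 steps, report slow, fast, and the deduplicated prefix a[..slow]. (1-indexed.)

slow=1 fast=2: a[fast]=2≠a[slow]=1 write a[2]=2, slow++,fast++
slow=2 fast=3: a[fast]=2=a[slow] dup, fast++

slow=2, fast=4, prefix=[1, 2]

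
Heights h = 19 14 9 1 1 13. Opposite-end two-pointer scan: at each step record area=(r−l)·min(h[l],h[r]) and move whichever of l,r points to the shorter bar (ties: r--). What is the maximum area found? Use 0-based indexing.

max area = 65

[0,5] min(19,13)*5=65 best=65 * → r--
[0,4] min(19,1)*4=4 best=65 → r--
[0,3] min(19,1)*3=3 best=65 → r--
[0,2] min(19,9)*2=18 best=65 → r--
[0,1] min(19,14)*1=14 best=65 → r--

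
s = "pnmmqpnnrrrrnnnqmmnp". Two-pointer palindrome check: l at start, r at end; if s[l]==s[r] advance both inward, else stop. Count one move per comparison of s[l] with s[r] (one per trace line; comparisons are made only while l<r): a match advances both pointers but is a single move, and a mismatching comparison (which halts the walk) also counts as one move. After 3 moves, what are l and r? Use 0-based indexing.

l=3, r=16

l=0 r=19: 'p'=='p', l++,r--
l=1 r=18: 'n'=='n', l++,r--
l=2 r=17: 'm'=='m', l++,r--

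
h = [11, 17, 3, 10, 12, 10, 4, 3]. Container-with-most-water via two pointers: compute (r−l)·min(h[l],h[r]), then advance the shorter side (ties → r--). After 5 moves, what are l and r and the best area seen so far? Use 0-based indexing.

l=0 r=7: min(11,3)*7=21 best=21 *, r--
l=0 r=6: min(11,4)*6=24 best=24 *, r--
l=0 r=5: min(11,10)*5=50 best=50 *, r--
l=0 r=4: min(11,12)*4=44 best=50, l++
l=1 r=4: min(17,12)*3=36 best=50, r--

l=1, r=3, best area=50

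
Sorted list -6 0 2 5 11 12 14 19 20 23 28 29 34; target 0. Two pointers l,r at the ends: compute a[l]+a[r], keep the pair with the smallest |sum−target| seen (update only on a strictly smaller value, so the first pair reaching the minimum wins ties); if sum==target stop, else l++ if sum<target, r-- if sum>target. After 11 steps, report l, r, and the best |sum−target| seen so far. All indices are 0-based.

l=1, r=2, best |Δ|=1

l=0 r=12: -6+34=28 d=28 *, r--
l=0 r=11: -6+29=23 d=23 *, r--
l=0 r=10: -6+28=22 d=22 *, r--
l=0 r=9: -6+23=17 d=17 *, r--
l=0 r=8: -6+20=14 d=14 *, r--
l=0 r=7: -6+19=13 d=13 *, r--
l=0 r=6: -6+14=8 d=8 *, r--
l=0 r=5: -6+12=6 d=6 *, r--
l=0 r=4: -6+11=5 d=5 *, r--
l=0 r=3: -6+5=-1 d=1 *, l++
l=1 r=3: 0+5=5 d=5, r--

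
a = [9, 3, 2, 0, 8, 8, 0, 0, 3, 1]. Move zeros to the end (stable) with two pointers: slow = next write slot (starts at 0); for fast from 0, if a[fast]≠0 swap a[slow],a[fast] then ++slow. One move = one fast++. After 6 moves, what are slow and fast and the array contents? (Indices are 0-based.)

slow=5, fast=6, a=[9, 3, 2, 8, 8, 0, 0, 0, 3, 1]

(s=0,f=0) a[fast]=9≠0 swap→a[0]=9 → slow++,fast++
(s=1,f=1) a[fast]=3≠0 swap→a[1]=3 → slow++,fast++
(s=2,f=2) a[fast]=2≠0 swap→a[2]=2 → slow++,fast++
(s=3,f=3) a[fast]=0 → fast++
(s=3,f=4) a[fast]=8≠0 swap→a[3]=8 → slow++,fast++
(s=4,f=5) a[fast]=8≠0 swap→a[4]=8 → slow++,fast++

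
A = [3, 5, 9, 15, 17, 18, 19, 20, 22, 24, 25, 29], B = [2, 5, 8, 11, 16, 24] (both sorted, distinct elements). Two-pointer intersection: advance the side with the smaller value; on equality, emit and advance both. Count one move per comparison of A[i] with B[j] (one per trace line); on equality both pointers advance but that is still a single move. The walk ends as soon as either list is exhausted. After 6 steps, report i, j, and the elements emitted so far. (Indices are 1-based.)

i=4, j=5, emitted=[5]

i=1 j=1: 3>2, j++
i=1 j=2: 3<5, i++
i=2 j=2: 5==5 emit, i++,j++
i=3 j=3: 9>8, j++
i=3 j=4: 9<11, i++
i=4 j=4: 15>11, j++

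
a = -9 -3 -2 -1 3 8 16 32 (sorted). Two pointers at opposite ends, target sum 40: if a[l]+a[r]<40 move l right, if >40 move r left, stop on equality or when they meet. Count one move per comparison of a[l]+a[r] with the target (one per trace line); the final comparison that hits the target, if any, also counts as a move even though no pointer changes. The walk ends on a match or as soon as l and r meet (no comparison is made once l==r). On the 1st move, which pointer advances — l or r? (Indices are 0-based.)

l

l=0 r=7: -9+32=23 <40, l++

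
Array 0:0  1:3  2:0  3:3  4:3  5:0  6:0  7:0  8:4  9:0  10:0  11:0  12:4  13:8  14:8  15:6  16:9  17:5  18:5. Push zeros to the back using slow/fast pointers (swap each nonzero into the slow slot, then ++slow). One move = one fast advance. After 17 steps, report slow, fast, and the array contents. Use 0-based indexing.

slow=9, fast=17, a=[3, 3, 3, 4, 4, 8, 8, 6, 9, 0, 0, 0, 0, 0, 0, 0, 0, 5, 5]

(s=0,f=0) a[fast]=0 → fast++
(s=0,f=1) a[fast]=3≠0 swap→a[0]=3 → slow++,fast++
(s=1,f=2) a[fast]=0 → fast++
(s=1,f=3) a[fast]=3≠0 swap→a[1]=3 → slow++,fast++
(s=2,f=4) a[fast]=3≠0 swap→a[2]=3 → slow++,fast++
(s=3,f=5) a[fast]=0 → fast++
(s=3,f=6) a[fast]=0 → fast++
(s=3,f=7) a[fast]=0 → fast++
(s=3,f=8) a[fast]=4≠0 swap→a[3]=4 → slow++,fast++
(s=4,f=9) a[fast]=0 → fast++
(s=4,f=10) a[fast]=0 → fast++
(s=4,f=11) a[fast]=0 → fast++
(s=4,f=12) a[fast]=4≠0 swap→a[4]=4 → slow++,fast++
(s=5,f=13) a[fast]=8≠0 swap→a[5]=8 → slow++,fast++
(s=6,f=14) a[fast]=8≠0 swap→a[6]=8 → slow++,fast++
(s=7,f=15) a[fast]=6≠0 swap→a[7]=6 → slow++,fast++
(s=8,f=16) a[fast]=9≠0 swap→a[8]=9 → slow++,fast++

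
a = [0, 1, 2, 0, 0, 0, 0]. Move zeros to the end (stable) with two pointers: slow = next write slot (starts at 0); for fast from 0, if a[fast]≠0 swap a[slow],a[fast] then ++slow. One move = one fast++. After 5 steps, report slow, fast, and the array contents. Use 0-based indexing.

(s=0,f=0) a[fast]=0 → fast++
(s=0,f=1) a[fast]=1≠0 swap→a[0]=1 → slow++,fast++
(s=1,f=2) a[fast]=2≠0 swap→a[1]=2 → slow++,fast++
(s=2,f=3) a[fast]=0 → fast++
(s=2,f=4) a[fast]=0 → fast++

slow=2, fast=5, a=[1, 2, 0, 0, 0, 0, 0]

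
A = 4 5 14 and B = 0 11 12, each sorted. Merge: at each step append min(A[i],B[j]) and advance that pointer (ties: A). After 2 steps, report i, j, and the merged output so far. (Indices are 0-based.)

i=1, j=1, merged so far=[0, 4]

i=0 j=0: A[i]=4>B[j]=0 take 0, j++
i=0 j=1: A[i]=4<=B[j]=11 take 4, i++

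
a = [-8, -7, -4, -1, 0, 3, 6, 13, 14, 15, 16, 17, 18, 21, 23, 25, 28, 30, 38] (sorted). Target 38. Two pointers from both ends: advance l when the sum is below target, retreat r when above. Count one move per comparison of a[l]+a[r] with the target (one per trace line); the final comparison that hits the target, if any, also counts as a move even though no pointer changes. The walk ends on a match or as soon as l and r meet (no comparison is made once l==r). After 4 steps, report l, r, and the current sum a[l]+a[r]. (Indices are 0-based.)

l=0 r=18: -8+38=30 <38, l++
l=1 r=18: -7+38=31 <38, l++
l=2 r=18: -4+38=34 <38, l++
l=3 r=18: -1+38=37 <38, l++

l=4, r=18, sum=38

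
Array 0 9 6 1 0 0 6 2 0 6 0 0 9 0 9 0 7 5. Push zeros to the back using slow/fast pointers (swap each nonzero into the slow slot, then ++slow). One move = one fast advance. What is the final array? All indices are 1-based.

[9, 6, 1, 6, 2, 6, 9, 9, 7, 5, 0, 0, 0, 0, 0, 0, 0, 0]

(s=1,f=1) a[fast]=0 → fast++
(s=1,f=2) a[fast]=9≠0 swap→a[1]=9 → slow++,fast++
(s=2,f=3) a[fast]=6≠0 swap→a[2]=6 → slow++,fast++
(s=3,f=4) a[fast]=1≠0 swap→a[3]=1 → slow++,fast++
(s=4,f=5) a[fast]=0 → fast++
(s=4,f=6) a[fast]=0 → fast++
(s=4,f=7) a[fast]=6≠0 swap→a[4]=6 → slow++,fast++
(s=5,f=8) a[fast]=2≠0 swap→a[5]=2 → slow++,fast++
(s=6,f=9) a[fast]=0 → fast++
(s=6,f=10) a[fast]=6≠0 swap→a[6]=6 → slow++,fast++
(s=7,f=11) a[fast]=0 → fast++
(s=7,f=12) a[fast]=0 → fast++
(s=7,f=13) a[fast]=9≠0 swap→a[7]=9 → slow++,fast++
(s=8,f=14) a[fast]=0 → fast++
(s=8,f=15) a[fast]=9≠0 swap→a[8]=9 → slow++,fast++
(s=9,f=16) a[fast]=0 → fast++
(s=9,f=17) a[fast]=7≠0 swap→a[9]=7 → slow++,fast++
(s=10,f=18) a[fast]=5≠0 swap→a[10]=5 → slow++,fast++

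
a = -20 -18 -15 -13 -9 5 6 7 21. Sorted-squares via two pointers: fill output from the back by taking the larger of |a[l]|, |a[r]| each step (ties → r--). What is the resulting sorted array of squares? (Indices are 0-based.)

l=0 r=8: |-20|<=|21| out[8]=441, r--
l=0 r=7: |-20|>|7| out[7]=400, l++
l=1 r=7: |-18|>|7| out[6]=324, l++
l=2 r=7: |-15|>|7| out[5]=225, l++
l=3 r=7: |-13|>|7| out[4]=169, l++
l=4 r=7: |-9|>|7| out[3]=81, l++
l=5 r=7: |5|<=|7| out[2]=49, r--
l=5 r=6: |5|<=|6| out[1]=36, r--
l=5 r=5: |5|<=|5| out[0]=25, r--

[25, 36, 49, 81, 169, 225, 324, 400, 441]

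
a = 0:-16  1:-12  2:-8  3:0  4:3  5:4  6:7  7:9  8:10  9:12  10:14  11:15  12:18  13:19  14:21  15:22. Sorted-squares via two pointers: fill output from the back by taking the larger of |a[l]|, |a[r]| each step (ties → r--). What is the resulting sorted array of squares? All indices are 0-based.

[0,15] |-16|<=|22| out[15]=484 → r--
[0,14] |-16|<=|21| out[14]=441 → r--
[0,13] |-16|<=|19| out[13]=361 → r--
[0,12] |-16|<=|18| out[12]=324 → r--
[0,11] |-16|>|15| out[11]=256 → l++
[1,11] |-12|<=|15| out[10]=225 → r--
[1,10] |-12|<=|14| out[9]=196 → r--
[1,9] |-12|<=|12| out[8]=144 → r--
[1,8] |-12|>|10| out[7]=144 → l++
[2,8] |-8|<=|10| out[6]=100 → r--
[2,7] |-8|<=|9| out[5]=81 → r--
[2,6] |-8|>|7| out[4]=64 → l++
[3,6] |0|<=|7| out[3]=49 → r--
[3,5] |0|<=|4| out[2]=16 → r--
[3,4] |0|<=|3| out[1]=9 → r--
[3,3] |0|<=|0| out[0]=0 → r--

[0, 9, 16, 49, 64, 81, 100, 144, 144, 196, 225, 256, 324, 361, 441, 484]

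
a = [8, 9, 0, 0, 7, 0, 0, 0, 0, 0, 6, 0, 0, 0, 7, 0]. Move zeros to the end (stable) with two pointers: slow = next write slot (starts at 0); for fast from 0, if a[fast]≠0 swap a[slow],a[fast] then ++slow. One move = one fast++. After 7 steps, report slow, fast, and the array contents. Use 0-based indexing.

slow=3, fast=7, a=[8, 9, 7, 0, 0, 0, 0, 0, 0, 0, 6, 0, 0, 0, 7, 0]

slow=0 fast=0: a[fast]=8≠0 swap→a[0]=8, slow++,fast++
slow=1 fast=1: a[fast]=9≠0 swap→a[1]=9, slow++,fast++
slow=2 fast=2: a[fast]=0, fast++
slow=2 fast=3: a[fast]=0, fast++
slow=2 fast=4: a[fast]=7≠0 swap→a[2]=7, slow++,fast++
slow=3 fast=5: a[fast]=0, fast++
slow=3 fast=6: a[fast]=0, fast++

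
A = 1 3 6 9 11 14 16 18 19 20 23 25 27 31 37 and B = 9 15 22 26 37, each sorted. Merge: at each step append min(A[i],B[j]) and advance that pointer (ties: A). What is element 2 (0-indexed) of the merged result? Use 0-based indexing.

i=0 j=0: A[i]=1<=B[j]=9 take 1, i++
i=1 j=0: A[i]=3<=B[j]=9 take 3, i++
i=2 j=0: A[i]=6<=B[j]=9 take 6, i++
i=3 j=0: A[i]=9<=B[j]=9 take 9, i++
i=4 j=0: A[i]=11>B[j]=9 take 9, j++
i=4 j=1: A[i]=11<=B[j]=15 take 11, i++
i=5 j=1: A[i]=14<=B[j]=15 take 14, i++
i=6 j=1: A[i]=16>B[j]=15 take 15, j++
i=6 j=2: A[i]=16<=B[j]=22 take 16, i++
i=7 j=2: A[i]=18<=B[j]=22 take 18, i++
i=8 j=2: A[i]=19<=B[j]=22 take 19, i++
i=9 j=2: A[i]=20<=B[j]=22 take 20, i++
i=10 j=2: A[i]=23>B[j]=22 take 22, j++
i=10 j=3: A[i]=23<=B[j]=26 take 23, i++
i=11 j=3: A[i]=25<=B[j]=26 take 25, i++
i=12 j=3: A[i]=27>B[j]=26 take 26, j++
i=12 j=4: A[i]=27<=B[j]=37 take 27, i++
i=13 j=4: A[i]=31<=B[j]=37 take 31, i++
i=14 j=4: A[i]=37<=B[j]=37 take 37, i++
i=15 j=4: A done, take B[j]=37, j++

merged[2] = 6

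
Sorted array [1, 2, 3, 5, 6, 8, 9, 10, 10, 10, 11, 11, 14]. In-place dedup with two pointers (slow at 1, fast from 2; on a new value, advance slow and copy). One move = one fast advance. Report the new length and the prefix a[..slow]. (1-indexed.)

length 10; prefix = [1, 2, 3, 5, 6, 8, 9, 10, 11, 14]

slow=1 fast=2: a[fast]=2≠a[slow]=1 write a[2]=2, slow++,fast++
slow=2 fast=3: a[fast]=3≠a[slow]=2 write a[3]=3, slow++,fast++
slow=3 fast=4: a[fast]=5≠a[slow]=3 write a[4]=5, slow++,fast++
slow=4 fast=5: a[fast]=6≠a[slow]=5 write a[5]=6, slow++,fast++
slow=5 fast=6: a[fast]=8≠a[slow]=6 write a[6]=8, slow++,fast++
slow=6 fast=7: a[fast]=9≠a[slow]=8 write a[7]=9, slow++,fast++
slow=7 fast=8: a[fast]=10≠a[slow]=9 write a[8]=10, slow++,fast++
slow=8 fast=9: a[fast]=10=a[slow] dup, fast++
slow=8 fast=10: a[fast]=10=a[slow] dup, fast++
slow=8 fast=11: a[fast]=11≠a[slow]=10 write a[9]=11, slow++,fast++
slow=9 fast=12: a[fast]=11=a[slow] dup, fast++
slow=9 fast=13: a[fast]=14≠a[slow]=11 write a[10]=14, slow++,fast++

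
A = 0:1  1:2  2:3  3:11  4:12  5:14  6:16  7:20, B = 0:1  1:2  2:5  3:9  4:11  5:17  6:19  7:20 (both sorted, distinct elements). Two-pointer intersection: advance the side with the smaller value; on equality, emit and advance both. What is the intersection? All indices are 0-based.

[i=0,j=0] 1==1 emit → i++,j++
[i=1,j=1] 2==2 emit → i++,j++
[i=2,j=2] 3<5 → i++
[i=3,j=2] 11>5 → j++
[i=3,j=3] 11>9 → j++
[i=3,j=4] 11==11 emit → i++,j++
[i=4,j=5] 12<17 → i++
[i=5,j=5] 14<17 → i++
[i=6,j=5] 16<17 → i++
[i=7,j=5] 20>17 → j++
[i=7,j=6] 20>19 → j++
[i=7,j=7] 20==20 emit → i++,j++

intersection = [1, 2, 11, 20]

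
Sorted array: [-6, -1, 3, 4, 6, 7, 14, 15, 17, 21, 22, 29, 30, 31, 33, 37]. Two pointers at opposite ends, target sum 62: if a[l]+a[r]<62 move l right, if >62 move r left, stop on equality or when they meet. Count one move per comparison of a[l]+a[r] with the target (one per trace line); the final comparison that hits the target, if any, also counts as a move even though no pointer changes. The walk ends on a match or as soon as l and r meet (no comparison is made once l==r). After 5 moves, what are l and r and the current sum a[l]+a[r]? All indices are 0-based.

[0,15] -6+37=31 <62 → l++
[1,15] -1+37=36 <62 → l++
[2,15] 3+37=40 <62 → l++
[3,15] 4+37=41 <62 → l++
[4,15] 6+37=43 <62 → l++

l=5, r=15, sum=44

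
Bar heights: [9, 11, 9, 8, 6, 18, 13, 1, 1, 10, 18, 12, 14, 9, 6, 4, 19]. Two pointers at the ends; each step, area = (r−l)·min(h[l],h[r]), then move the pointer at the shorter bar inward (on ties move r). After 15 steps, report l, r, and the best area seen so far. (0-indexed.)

l=15, r=16, best area=198

l=0 r=16: min(9,19)*16=144 best=144 *, l++
l=1 r=16: min(11,19)*15=165 best=165 *, l++
l=2 r=16: min(9,19)*14=126 best=165, l++
l=3 r=16: min(8,19)*13=104 best=165, l++
l=4 r=16: min(6,19)*12=72 best=165, l++
l=5 r=16: min(18,19)*11=198 best=198 *, l++
l=6 r=16: min(13,19)*10=130 best=198, l++
l=7 r=16: min(1,19)*9=9 best=198, l++
l=8 r=16: min(1,19)*8=8 best=198, l++
l=9 r=16: min(10,19)*7=70 best=198, l++
l=10 r=16: min(18,19)*6=108 best=198, l++
l=11 r=16: min(12,19)*5=60 best=198, l++
l=12 r=16: min(14,19)*4=56 best=198, l++
l=13 r=16: min(9,19)*3=27 best=198, l++
l=14 r=16: min(6,19)*2=12 best=198, l++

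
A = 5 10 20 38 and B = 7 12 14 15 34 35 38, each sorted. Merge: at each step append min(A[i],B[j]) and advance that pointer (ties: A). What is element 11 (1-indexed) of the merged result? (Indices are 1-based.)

[i=1,j=1] A[i]=5<=B[j]=7 take 5 → i++
[i=2,j=1] A[i]=10>B[j]=7 take 7 → j++
[i=2,j=2] A[i]=10<=B[j]=12 take 10 → i++
[i=3,j=2] A[i]=20>B[j]=12 take 12 → j++
[i=3,j=3] A[i]=20>B[j]=14 take 14 → j++
[i=3,j=4] A[i]=20>B[j]=15 take 15 → j++
[i=3,j=5] A[i]=20<=B[j]=34 take 20 → i++
[i=4,j=5] A[i]=38>B[j]=34 take 34 → j++
[i=4,j=6] A[i]=38>B[j]=35 take 35 → j++
[i=4,j=7] A[i]=38<=B[j]=38 take 38 → i++
[i=5,j=7] A done, take B[j]=38 → j++

merged[11] = 38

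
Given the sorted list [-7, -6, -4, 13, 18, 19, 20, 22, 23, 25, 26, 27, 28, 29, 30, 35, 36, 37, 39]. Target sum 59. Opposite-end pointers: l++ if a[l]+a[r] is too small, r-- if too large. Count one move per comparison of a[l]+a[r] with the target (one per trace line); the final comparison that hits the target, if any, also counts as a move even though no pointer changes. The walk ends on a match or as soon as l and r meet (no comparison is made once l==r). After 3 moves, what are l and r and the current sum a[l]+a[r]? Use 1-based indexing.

l=4, r=19, sum=52

[1,19] -7+39=32 <59 → l++
[2,19] -6+39=33 <59 → l++
[3,19] -4+39=35 <59 → l++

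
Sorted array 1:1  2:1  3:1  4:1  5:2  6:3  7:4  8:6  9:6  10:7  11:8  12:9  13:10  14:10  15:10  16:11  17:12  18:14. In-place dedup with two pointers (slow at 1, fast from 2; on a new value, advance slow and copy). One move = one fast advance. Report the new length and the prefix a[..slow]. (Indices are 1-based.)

slow=1 fast=2: a[fast]=1=a[slow] dup, fast++
slow=1 fast=3: a[fast]=1=a[slow] dup, fast++
slow=1 fast=4: a[fast]=1=a[slow] dup, fast++
slow=1 fast=5: a[fast]=2≠a[slow]=1 write a[2]=2, slow++,fast++
slow=2 fast=6: a[fast]=3≠a[slow]=2 write a[3]=3, slow++,fast++
slow=3 fast=7: a[fast]=4≠a[slow]=3 write a[4]=4, slow++,fast++
slow=4 fast=8: a[fast]=6≠a[slow]=4 write a[5]=6, slow++,fast++
slow=5 fast=9: a[fast]=6=a[slow] dup, fast++
slow=5 fast=10: a[fast]=7≠a[slow]=6 write a[6]=7, slow++,fast++
slow=6 fast=11: a[fast]=8≠a[slow]=7 write a[7]=8, slow++,fast++
slow=7 fast=12: a[fast]=9≠a[slow]=8 write a[8]=9, slow++,fast++
slow=8 fast=13: a[fast]=10≠a[slow]=9 write a[9]=10, slow++,fast++
slow=9 fast=14: a[fast]=10=a[slow] dup, fast++
slow=9 fast=15: a[fast]=10=a[slow] dup, fast++
slow=9 fast=16: a[fast]=11≠a[slow]=10 write a[10]=11, slow++,fast++
slow=10 fast=17: a[fast]=12≠a[slow]=11 write a[11]=12, slow++,fast++
slow=11 fast=18: a[fast]=14≠a[slow]=12 write a[12]=14, slow++,fast++

length 12; prefix = [1, 2, 3, 4, 6, 7, 8, 9, 10, 11, 12, 14]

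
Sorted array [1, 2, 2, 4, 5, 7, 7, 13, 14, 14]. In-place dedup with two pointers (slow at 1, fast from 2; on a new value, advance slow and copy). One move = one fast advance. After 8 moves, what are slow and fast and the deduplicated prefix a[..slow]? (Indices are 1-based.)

slow=1 fast=2: a[fast]=2≠a[slow]=1 write a[2]=2, slow++,fast++
slow=2 fast=3: a[fast]=2=a[slow] dup, fast++
slow=2 fast=4: a[fast]=4≠a[slow]=2 write a[3]=4, slow++,fast++
slow=3 fast=5: a[fast]=5≠a[slow]=4 write a[4]=5, slow++,fast++
slow=4 fast=6: a[fast]=7≠a[slow]=5 write a[5]=7, slow++,fast++
slow=5 fast=7: a[fast]=7=a[slow] dup, fast++
slow=5 fast=8: a[fast]=13≠a[slow]=7 write a[6]=13, slow++,fast++
slow=6 fast=9: a[fast]=14≠a[slow]=13 write a[7]=14, slow++,fast++

slow=7, fast=10, prefix=[1, 2, 4, 5, 7, 13, 14]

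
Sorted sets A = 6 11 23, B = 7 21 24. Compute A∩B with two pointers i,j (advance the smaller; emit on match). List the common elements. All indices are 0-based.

intersection = []

[i=0,j=0] 6<7 → i++
[i=1,j=0] 11>7 → j++
[i=1,j=1] 11<21 → i++
[i=2,j=1] 23>21 → j++
[i=2,j=2] 23<24 → i++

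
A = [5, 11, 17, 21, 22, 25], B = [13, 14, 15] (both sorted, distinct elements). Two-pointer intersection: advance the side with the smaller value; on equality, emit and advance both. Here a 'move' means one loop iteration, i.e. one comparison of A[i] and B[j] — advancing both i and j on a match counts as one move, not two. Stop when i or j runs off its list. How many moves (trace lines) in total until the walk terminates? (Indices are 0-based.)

[i=0,j=0] 5<13 → i++
[i=1,j=0] 11<13 → i++
[i=2,j=0] 17>13 → j++
[i=2,j=1] 17>14 → j++
[i=2,j=2] 17>15 → j++

5 moves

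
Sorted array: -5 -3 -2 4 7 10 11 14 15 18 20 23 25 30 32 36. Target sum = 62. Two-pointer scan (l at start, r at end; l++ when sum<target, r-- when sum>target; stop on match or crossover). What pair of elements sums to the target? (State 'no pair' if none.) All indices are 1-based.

[1,16] -5+36=31 <62 → l++
[2,16] -3+36=33 <62 → l++
[3,16] -2+36=34 <62 → l++
[4,16] 4+36=40 <62 → l++
[5,16] 7+36=43 <62 → l++
[6,16] 10+36=46 <62 → l++
[7,16] 11+36=47 <62 → l++
[8,16] 14+36=50 <62 → l++
[9,16] 15+36=51 <62 → l++
[10,16] 18+36=54 <62 → l++
[11,16] 20+36=56 <62 → l++
[12,16] 23+36=59 <62 → l++
[13,16] 25+36=61 <62 → l++
[14,16] 30+36=66 >62 → r--
[14,15] 30+32=62 → found

(30, 32)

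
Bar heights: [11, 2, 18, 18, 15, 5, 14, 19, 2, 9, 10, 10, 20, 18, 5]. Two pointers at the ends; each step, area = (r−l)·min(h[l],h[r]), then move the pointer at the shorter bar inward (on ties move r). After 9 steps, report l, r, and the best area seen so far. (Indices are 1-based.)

l=8, r=13, best area=198

l=1 r=15: min(11,5)*14=70 best=70 *, r--
l=1 r=14: min(11,18)*13=143 best=143 *, l++
l=2 r=14: min(2,18)*12=24 best=143, l++
l=3 r=14: min(18,18)*11=198 best=198 *, r--
l=3 r=13: min(18,20)*10=180 best=198, l++
l=4 r=13: min(18,20)*9=162 best=198, l++
l=5 r=13: min(15,20)*8=120 best=198, l++
l=6 r=13: min(5,20)*7=35 best=198, l++
l=7 r=13: min(14,20)*6=84 best=198, l++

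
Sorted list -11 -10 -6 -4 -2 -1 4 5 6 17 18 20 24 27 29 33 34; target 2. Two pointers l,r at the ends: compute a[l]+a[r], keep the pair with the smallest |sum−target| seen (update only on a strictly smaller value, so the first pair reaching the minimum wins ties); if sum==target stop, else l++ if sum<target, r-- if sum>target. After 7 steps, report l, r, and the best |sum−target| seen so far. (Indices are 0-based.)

l=0, r=9, best |Δ|=5

l=0 r=16: -11+34=23 d=21 *, r--
l=0 r=15: -11+33=22 d=20 *, r--
l=0 r=14: -11+29=18 d=16 *, r--
l=0 r=13: -11+27=16 d=14 *, r--
l=0 r=12: -11+24=13 d=11 *, r--
l=0 r=11: -11+20=9 d=7 *, r--
l=0 r=10: -11+18=7 d=5 *, r--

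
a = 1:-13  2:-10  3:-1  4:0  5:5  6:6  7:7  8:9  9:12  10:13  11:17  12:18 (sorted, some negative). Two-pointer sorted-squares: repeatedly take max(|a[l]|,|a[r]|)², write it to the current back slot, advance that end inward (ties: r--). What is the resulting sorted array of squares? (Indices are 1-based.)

[0, 1, 25, 36, 49, 81, 100, 144, 169, 169, 289, 324]

[1,12] |-13|<=|18| out[12]=324 → r--
[1,11] |-13|<=|17| out[11]=289 → r--
[1,10] |-13|<=|13| out[10]=169 → r--
[1,9] |-13|>|12| out[9]=169 → l++
[2,9] |-10|<=|12| out[8]=144 → r--
[2,8] |-10|>|9| out[7]=100 → l++
[3,8] |-1|<=|9| out[6]=81 → r--
[3,7] |-1|<=|7| out[5]=49 → r--
[3,6] |-1|<=|6| out[4]=36 → r--
[3,5] |-1|<=|5| out[3]=25 → r--
[3,4] |-1|>|0| out[2]=1 → l++
[4,4] |0|<=|0| out[1]=0 → r--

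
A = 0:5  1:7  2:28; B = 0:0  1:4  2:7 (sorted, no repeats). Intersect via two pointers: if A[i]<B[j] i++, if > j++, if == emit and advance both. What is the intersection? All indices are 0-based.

intersection = [7]

i=0 j=0: 5>0, j++
i=0 j=1: 5>4, j++
i=0 j=2: 5<7, i++
i=1 j=2: 7==7 emit, i++,j++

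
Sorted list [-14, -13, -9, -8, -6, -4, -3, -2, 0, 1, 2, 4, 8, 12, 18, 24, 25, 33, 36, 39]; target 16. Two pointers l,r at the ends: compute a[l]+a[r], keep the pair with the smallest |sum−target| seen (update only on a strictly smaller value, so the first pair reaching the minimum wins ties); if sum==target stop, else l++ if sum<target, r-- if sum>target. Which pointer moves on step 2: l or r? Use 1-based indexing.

l=1 r=20: -14+39=25 d=9 *, r--
l=1 r=19: -14+36=22 d=6 *, r--

r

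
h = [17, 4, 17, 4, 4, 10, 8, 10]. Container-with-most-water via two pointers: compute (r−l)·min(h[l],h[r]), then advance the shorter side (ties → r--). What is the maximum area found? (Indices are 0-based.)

max area = 70

[0,7] min(17,10)*7=70 best=70 * → r--
[0,6] min(17,8)*6=48 best=70 → r--
[0,5] min(17,10)*5=50 best=70 → r--
[0,4] min(17,4)*4=16 best=70 → r--
[0,3] min(17,4)*3=12 best=70 → r--
[0,2] min(17,17)*2=34 best=70 → r--
[0,1] min(17,4)*1=4 best=70 → r--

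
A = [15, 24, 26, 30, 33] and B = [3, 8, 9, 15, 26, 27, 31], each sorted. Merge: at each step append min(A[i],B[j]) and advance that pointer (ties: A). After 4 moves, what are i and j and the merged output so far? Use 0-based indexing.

i=1, j=3, merged so far=[3, 8, 9, 15]

i=0 j=0: A[i]=15>B[j]=3 take 3, j++
i=0 j=1: A[i]=15>B[j]=8 take 8, j++
i=0 j=2: A[i]=15>B[j]=9 take 9, j++
i=0 j=3: A[i]=15<=B[j]=15 take 15, i++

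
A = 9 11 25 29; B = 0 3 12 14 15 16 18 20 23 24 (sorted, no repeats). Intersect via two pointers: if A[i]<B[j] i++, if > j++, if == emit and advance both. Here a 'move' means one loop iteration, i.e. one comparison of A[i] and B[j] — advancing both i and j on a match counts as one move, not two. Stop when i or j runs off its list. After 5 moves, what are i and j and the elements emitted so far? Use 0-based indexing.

i=2, j=3, emitted=[]

i=0 j=0: 9>0, j++
i=0 j=1: 9>3, j++
i=0 j=2: 9<12, i++
i=1 j=2: 11<12, i++
i=2 j=2: 25>12, j++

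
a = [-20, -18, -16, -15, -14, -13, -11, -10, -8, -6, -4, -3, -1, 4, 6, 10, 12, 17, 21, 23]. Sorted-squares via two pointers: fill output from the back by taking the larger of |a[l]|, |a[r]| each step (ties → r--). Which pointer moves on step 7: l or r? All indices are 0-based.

l

l=0 r=19: |-20|<=|23| out[19]=529, r--
l=0 r=18: |-20|<=|21| out[18]=441, r--
l=0 r=17: |-20|>|17| out[17]=400, l++
l=1 r=17: |-18|>|17| out[16]=324, l++
l=2 r=17: |-16|<=|17| out[15]=289, r--
l=2 r=16: |-16|>|12| out[14]=256, l++
l=3 r=16: |-15|>|12| out[13]=225, l++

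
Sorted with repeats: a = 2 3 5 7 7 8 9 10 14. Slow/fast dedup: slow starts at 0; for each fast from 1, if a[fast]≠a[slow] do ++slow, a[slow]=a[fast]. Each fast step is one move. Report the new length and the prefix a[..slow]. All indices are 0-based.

length 8; prefix = [2, 3, 5, 7, 8, 9, 10, 14]

slow=0 fast=1: a[fast]=3≠a[slow]=2 write a[1]=3, slow++,fast++
slow=1 fast=2: a[fast]=5≠a[slow]=3 write a[2]=5, slow++,fast++
slow=2 fast=3: a[fast]=7≠a[slow]=5 write a[3]=7, slow++,fast++
slow=3 fast=4: a[fast]=7=a[slow] dup, fast++
slow=3 fast=5: a[fast]=8≠a[slow]=7 write a[4]=8, slow++,fast++
slow=4 fast=6: a[fast]=9≠a[slow]=8 write a[5]=9, slow++,fast++
slow=5 fast=7: a[fast]=10≠a[slow]=9 write a[6]=10, slow++,fast++
slow=6 fast=8: a[fast]=14≠a[slow]=10 write a[7]=14, slow++,fast++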